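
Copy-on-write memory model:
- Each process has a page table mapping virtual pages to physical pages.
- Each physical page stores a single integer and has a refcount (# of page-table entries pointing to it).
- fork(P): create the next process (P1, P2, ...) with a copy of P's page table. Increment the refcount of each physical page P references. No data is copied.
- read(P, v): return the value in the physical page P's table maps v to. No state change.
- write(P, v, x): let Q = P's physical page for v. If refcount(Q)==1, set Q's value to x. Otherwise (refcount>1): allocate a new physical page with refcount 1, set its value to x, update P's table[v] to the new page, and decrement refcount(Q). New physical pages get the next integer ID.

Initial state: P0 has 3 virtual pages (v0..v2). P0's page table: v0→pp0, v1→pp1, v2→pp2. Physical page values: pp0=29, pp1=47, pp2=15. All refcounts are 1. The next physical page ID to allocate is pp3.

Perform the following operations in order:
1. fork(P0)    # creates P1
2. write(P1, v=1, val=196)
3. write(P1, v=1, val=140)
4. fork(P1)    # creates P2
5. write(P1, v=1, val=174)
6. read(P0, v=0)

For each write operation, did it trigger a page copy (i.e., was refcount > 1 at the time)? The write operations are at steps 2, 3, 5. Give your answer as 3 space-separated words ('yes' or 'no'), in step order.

Op 1: fork(P0) -> P1. 3 ppages; refcounts: pp0:2 pp1:2 pp2:2
Op 2: write(P1, v1, 196). refcount(pp1)=2>1 -> COPY to pp3. 4 ppages; refcounts: pp0:2 pp1:1 pp2:2 pp3:1
Op 3: write(P1, v1, 140). refcount(pp3)=1 -> write in place. 4 ppages; refcounts: pp0:2 pp1:1 pp2:2 pp3:1
Op 4: fork(P1) -> P2. 4 ppages; refcounts: pp0:3 pp1:1 pp2:3 pp3:2
Op 5: write(P1, v1, 174). refcount(pp3)=2>1 -> COPY to pp4. 5 ppages; refcounts: pp0:3 pp1:1 pp2:3 pp3:1 pp4:1
Op 6: read(P0, v0) -> 29. No state change.

yes no yes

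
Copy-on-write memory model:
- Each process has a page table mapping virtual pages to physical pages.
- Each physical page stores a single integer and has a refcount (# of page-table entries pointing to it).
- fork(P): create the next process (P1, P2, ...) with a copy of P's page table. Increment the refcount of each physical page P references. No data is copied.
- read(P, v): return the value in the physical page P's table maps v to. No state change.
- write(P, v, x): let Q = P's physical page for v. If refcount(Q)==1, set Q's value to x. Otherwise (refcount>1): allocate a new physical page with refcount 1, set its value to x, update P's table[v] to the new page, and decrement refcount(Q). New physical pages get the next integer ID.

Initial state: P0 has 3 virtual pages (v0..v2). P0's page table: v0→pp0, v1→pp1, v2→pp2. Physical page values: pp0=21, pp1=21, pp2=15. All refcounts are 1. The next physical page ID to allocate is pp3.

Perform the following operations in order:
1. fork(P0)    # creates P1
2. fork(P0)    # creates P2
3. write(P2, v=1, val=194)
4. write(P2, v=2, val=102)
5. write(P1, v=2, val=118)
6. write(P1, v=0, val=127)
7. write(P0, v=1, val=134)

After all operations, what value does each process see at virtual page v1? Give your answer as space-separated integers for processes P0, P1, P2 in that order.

Op 1: fork(P0) -> P1. 3 ppages; refcounts: pp0:2 pp1:2 pp2:2
Op 2: fork(P0) -> P2. 3 ppages; refcounts: pp0:3 pp1:3 pp2:3
Op 3: write(P2, v1, 194). refcount(pp1)=3>1 -> COPY to pp3. 4 ppages; refcounts: pp0:3 pp1:2 pp2:3 pp3:1
Op 4: write(P2, v2, 102). refcount(pp2)=3>1 -> COPY to pp4. 5 ppages; refcounts: pp0:3 pp1:2 pp2:2 pp3:1 pp4:1
Op 5: write(P1, v2, 118). refcount(pp2)=2>1 -> COPY to pp5. 6 ppages; refcounts: pp0:3 pp1:2 pp2:1 pp3:1 pp4:1 pp5:1
Op 6: write(P1, v0, 127). refcount(pp0)=3>1 -> COPY to pp6. 7 ppages; refcounts: pp0:2 pp1:2 pp2:1 pp3:1 pp4:1 pp5:1 pp6:1
Op 7: write(P0, v1, 134). refcount(pp1)=2>1 -> COPY to pp7. 8 ppages; refcounts: pp0:2 pp1:1 pp2:1 pp3:1 pp4:1 pp5:1 pp6:1 pp7:1
P0: v1 -> pp7 = 134
P1: v1 -> pp1 = 21
P2: v1 -> pp3 = 194

Answer: 134 21 194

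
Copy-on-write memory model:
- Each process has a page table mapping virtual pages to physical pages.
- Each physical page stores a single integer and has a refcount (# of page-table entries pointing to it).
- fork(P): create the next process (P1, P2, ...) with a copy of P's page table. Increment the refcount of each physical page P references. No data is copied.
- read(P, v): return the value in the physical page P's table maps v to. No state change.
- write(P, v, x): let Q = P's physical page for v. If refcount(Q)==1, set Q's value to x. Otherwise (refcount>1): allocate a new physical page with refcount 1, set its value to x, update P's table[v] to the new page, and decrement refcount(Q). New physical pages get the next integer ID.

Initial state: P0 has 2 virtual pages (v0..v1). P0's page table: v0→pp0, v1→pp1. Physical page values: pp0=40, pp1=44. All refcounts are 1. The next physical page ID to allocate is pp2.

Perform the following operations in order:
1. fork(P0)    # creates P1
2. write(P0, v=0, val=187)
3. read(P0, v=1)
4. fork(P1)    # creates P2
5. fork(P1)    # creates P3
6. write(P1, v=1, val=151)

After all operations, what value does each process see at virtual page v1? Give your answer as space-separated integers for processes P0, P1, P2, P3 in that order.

Answer: 44 151 44 44

Derivation:
Op 1: fork(P0) -> P1. 2 ppages; refcounts: pp0:2 pp1:2
Op 2: write(P0, v0, 187). refcount(pp0)=2>1 -> COPY to pp2. 3 ppages; refcounts: pp0:1 pp1:2 pp2:1
Op 3: read(P0, v1) -> 44. No state change.
Op 4: fork(P1) -> P2. 3 ppages; refcounts: pp0:2 pp1:3 pp2:1
Op 5: fork(P1) -> P3. 3 ppages; refcounts: pp0:3 pp1:4 pp2:1
Op 6: write(P1, v1, 151). refcount(pp1)=4>1 -> COPY to pp3. 4 ppages; refcounts: pp0:3 pp1:3 pp2:1 pp3:1
P0: v1 -> pp1 = 44
P1: v1 -> pp3 = 151
P2: v1 -> pp1 = 44
P3: v1 -> pp1 = 44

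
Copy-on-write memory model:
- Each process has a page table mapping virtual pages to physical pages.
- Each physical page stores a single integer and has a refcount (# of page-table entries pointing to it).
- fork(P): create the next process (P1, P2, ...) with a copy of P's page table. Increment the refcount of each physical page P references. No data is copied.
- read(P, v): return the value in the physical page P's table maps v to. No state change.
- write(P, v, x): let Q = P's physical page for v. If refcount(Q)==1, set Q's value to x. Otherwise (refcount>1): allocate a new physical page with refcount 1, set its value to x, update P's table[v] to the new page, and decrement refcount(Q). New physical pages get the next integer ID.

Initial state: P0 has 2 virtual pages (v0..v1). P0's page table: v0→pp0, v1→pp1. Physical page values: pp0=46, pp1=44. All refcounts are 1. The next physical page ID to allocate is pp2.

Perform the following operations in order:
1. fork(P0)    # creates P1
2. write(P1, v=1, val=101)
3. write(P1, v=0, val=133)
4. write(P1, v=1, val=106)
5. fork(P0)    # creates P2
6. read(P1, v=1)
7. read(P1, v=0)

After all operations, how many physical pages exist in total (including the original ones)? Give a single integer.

Answer: 4

Derivation:
Op 1: fork(P0) -> P1. 2 ppages; refcounts: pp0:2 pp1:2
Op 2: write(P1, v1, 101). refcount(pp1)=2>1 -> COPY to pp2. 3 ppages; refcounts: pp0:2 pp1:1 pp2:1
Op 3: write(P1, v0, 133). refcount(pp0)=2>1 -> COPY to pp3. 4 ppages; refcounts: pp0:1 pp1:1 pp2:1 pp3:1
Op 4: write(P1, v1, 106). refcount(pp2)=1 -> write in place. 4 ppages; refcounts: pp0:1 pp1:1 pp2:1 pp3:1
Op 5: fork(P0) -> P2. 4 ppages; refcounts: pp0:2 pp1:2 pp2:1 pp3:1
Op 6: read(P1, v1) -> 106. No state change.
Op 7: read(P1, v0) -> 133. No state change.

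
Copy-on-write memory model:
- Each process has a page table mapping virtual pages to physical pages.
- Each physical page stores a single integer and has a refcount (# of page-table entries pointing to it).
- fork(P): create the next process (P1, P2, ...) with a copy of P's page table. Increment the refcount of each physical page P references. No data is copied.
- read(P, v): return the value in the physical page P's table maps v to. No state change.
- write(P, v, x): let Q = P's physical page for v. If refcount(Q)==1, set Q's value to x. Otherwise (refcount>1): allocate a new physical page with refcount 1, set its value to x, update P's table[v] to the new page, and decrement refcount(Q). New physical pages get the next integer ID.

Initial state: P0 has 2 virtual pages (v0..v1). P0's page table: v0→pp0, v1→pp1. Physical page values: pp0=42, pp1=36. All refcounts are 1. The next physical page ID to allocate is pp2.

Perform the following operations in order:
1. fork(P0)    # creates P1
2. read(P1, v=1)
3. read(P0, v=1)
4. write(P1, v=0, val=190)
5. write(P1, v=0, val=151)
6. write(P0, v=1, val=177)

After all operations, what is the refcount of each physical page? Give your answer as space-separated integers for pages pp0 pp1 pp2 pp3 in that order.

Op 1: fork(P0) -> P1. 2 ppages; refcounts: pp0:2 pp1:2
Op 2: read(P1, v1) -> 36. No state change.
Op 3: read(P0, v1) -> 36. No state change.
Op 4: write(P1, v0, 190). refcount(pp0)=2>1 -> COPY to pp2. 3 ppages; refcounts: pp0:1 pp1:2 pp2:1
Op 5: write(P1, v0, 151). refcount(pp2)=1 -> write in place. 3 ppages; refcounts: pp0:1 pp1:2 pp2:1
Op 6: write(P0, v1, 177). refcount(pp1)=2>1 -> COPY to pp3. 4 ppages; refcounts: pp0:1 pp1:1 pp2:1 pp3:1

Answer: 1 1 1 1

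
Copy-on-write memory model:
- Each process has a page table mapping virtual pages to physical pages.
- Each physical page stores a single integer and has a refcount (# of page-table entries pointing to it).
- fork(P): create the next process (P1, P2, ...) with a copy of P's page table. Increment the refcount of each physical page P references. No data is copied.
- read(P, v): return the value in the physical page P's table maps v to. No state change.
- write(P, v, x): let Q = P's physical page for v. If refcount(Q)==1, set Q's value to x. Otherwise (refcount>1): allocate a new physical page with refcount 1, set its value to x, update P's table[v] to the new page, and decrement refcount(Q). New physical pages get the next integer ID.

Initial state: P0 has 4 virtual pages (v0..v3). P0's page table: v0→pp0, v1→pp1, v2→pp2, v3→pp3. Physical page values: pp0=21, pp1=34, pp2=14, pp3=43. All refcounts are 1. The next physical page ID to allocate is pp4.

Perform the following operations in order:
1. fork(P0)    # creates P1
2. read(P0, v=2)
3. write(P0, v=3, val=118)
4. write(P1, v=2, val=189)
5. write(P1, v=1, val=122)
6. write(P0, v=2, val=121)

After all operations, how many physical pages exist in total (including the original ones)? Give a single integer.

Op 1: fork(P0) -> P1. 4 ppages; refcounts: pp0:2 pp1:2 pp2:2 pp3:2
Op 2: read(P0, v2) -> 14. No state change.
Op 3: write(P0, v3, 118). refcount(pp3)=2>1 -> COPY to pp4. 5 ppages; refcounts: pp0:2 pp1:2 pp2:2 pp3:1 pp4:1
Op 4: write(P1, v2, 189). refcount(pp2)=2>1 -> COPY to pp5. 6 ppages; refcounts: pp0:2 pp1:2 pp2:1 pp3:1 pp4:1 pp5:1
Op 5: write(P1, v1, 122). refcount(pp1)=2>1 -> COPY to pp6. 7 ppages; refcounts: pp0:2 pp1:1 pp2:1 pp3:1 pp4:1 pp5:1 pp6:1
Op 6: write(P0, v2, 121). refcount(pp2)=1 -> write in place. 7 ppages; refcounts: pp0:2 pp1:1 pp2:1 pp3:1 pp4:1 pp5:1 pp6:1

Answer: 7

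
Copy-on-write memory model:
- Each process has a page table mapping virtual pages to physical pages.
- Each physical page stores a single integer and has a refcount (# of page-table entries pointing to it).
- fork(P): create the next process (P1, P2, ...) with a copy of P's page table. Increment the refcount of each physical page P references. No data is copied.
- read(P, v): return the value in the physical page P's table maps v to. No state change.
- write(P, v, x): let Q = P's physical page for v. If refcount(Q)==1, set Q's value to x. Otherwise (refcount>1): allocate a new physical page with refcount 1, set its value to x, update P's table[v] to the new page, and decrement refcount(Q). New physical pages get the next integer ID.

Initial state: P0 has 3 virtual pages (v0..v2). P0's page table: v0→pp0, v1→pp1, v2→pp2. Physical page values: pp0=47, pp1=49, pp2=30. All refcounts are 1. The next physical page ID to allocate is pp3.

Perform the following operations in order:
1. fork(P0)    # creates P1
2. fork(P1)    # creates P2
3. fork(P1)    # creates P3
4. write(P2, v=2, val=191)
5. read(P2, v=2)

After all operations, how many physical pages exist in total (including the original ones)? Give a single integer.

Answer: 4

Derivation:
Op 1: fork(P0) -> P1. 3 ppages; refcounts: pp0:2 pp1:2 pp2:2
Op 2: fork(P1) -> P2. 3 ppages; refcounts: pp0:3 pp1:3 pp2:3
Op 3: fork(P1) -> P3. 3 ppages; refcounts: pp0:4 pp1:4 pp2:4
Op 4: write(P2, v2, 191). refcount(pp2)=4>1 -> COPY to pp3. 4 ppages; refcounts: pp0:4 pp1:4 pp2:3 pp3:1
Op 5: read(P2, v2) -> 191. No state change.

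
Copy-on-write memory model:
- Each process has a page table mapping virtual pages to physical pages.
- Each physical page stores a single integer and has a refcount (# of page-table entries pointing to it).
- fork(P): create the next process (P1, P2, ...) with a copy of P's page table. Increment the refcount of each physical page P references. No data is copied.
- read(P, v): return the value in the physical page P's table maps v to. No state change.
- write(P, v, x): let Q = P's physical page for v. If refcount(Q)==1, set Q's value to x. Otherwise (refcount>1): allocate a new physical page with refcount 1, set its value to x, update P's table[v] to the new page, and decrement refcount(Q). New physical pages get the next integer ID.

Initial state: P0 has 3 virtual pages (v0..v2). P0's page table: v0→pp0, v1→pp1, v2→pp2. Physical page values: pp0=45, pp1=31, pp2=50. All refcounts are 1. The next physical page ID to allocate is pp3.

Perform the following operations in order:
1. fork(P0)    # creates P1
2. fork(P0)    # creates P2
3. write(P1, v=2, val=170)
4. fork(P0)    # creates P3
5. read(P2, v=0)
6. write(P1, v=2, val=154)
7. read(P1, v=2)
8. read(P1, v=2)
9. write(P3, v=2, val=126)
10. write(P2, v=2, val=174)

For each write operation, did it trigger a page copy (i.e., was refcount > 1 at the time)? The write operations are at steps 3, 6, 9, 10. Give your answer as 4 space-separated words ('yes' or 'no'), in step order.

Op 1: fork(P0) -> P1. 3 ppages; refcounts: pp0:2 pp1:2 pp2:2
Op 2: fork(P0) -> P2. 3 ppages; refcounts: pp0:3 pp1:3 pp2:3
Op 3: write(P1, v2, 170). refcount(pp2)=3>1 -> COPY to pp3. 4 ppages; refcounts: pp0:3 pp1:3 pp2:2 pp3:1
Op 4: fork(P0) -> P3. 4 ppages; refcounts: pp0:4 pp1:4 pp2:3 pp3:1
Op 5: read(P2, v0) -> 45. No state change.
Op 6: write(P1, v2, 154). refcount(pp3)=1 -> write in place. 4 ppages; refcounts: pp0:4 pp1:4 pp2:3 pp3:1
Op 7: read(P1, v2) -> 154. No state change.
Op 8: read(P1, v2) -> 154. No state change.
Op 9: write(P3, v2, 126). refcount(pp2)=3>1 -> COPY to pp4. 5 ppages; refcounts: pp0:4 pp1:4 pp2:2 pp3:1 pp4:1
Op 10: write(P2, v2, 174). refcount(pp2)=2>1 -> COPY to pp5. 6 ppages; refcounts: pp0:4 pp1:4 pp2:1 pp3:1 pp4:1 pp5:1

yes no yes yes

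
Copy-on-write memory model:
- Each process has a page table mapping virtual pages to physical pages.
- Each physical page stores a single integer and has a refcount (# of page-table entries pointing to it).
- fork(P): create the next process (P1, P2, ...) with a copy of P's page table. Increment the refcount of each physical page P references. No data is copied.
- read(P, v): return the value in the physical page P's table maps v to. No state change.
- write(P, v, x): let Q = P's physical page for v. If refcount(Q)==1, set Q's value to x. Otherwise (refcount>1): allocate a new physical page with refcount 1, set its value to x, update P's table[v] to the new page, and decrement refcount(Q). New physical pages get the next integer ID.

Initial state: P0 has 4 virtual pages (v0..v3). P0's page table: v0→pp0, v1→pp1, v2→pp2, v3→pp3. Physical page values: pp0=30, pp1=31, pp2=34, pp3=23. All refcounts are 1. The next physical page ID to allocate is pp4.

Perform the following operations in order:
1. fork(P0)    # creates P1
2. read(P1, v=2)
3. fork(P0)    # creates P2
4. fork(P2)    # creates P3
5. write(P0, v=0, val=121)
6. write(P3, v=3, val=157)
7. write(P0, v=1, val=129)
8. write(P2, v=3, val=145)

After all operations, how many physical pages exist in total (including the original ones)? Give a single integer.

Answer: 8

Derivation:
Op 1: fork(P0) -> P1. 4 ppages; refcounts: pp0:2 pp1:2 pp2:2 pp3:2
Op 2: read(P1, v2) -> 34. No state change.
Op 3: fork(P0) -> P2. 4 ppages; refcounts: pp0:3 pp1:3 pp2:3 pp3:3
Op 4: fork(P2) -> P3. 4 ppages; refcounts: pp0:4 pp1:4 pp2:4 pp3:4
Op 5: write(P0, v0, 121). refcount(pp0)=4>1 -> COPY to pp4. 5 ppages; refcounts: pp0:3 pp1:4 pp2:4 pp3:4 pp4:1
Op 6: write(P3, v3, 157). refcount(pp3)=4>1 -> COPY to pp5. 6 ppages; refcounts: pp0:3 pp1:4 pp2:4 pp3:3 pp4:1 pp5:1
Op 7: write(P0, v1, 129). refcount(pp1)=4>1 -> COPY to pp6. 7 ppages; refcounts: pp0:3 pp1:3 pp2:4 pp3:3 pp4:1 pp5:1 pp6:1
Op 8: write(P2, v3, 145). refcount(pp3)=3>1 -> COPY to pp7. 8 ppages; refcounts: pp0:3 pp1:3 pp2:4 pp3:2 pp4:1 pp5:1 pp6:1 pp7:1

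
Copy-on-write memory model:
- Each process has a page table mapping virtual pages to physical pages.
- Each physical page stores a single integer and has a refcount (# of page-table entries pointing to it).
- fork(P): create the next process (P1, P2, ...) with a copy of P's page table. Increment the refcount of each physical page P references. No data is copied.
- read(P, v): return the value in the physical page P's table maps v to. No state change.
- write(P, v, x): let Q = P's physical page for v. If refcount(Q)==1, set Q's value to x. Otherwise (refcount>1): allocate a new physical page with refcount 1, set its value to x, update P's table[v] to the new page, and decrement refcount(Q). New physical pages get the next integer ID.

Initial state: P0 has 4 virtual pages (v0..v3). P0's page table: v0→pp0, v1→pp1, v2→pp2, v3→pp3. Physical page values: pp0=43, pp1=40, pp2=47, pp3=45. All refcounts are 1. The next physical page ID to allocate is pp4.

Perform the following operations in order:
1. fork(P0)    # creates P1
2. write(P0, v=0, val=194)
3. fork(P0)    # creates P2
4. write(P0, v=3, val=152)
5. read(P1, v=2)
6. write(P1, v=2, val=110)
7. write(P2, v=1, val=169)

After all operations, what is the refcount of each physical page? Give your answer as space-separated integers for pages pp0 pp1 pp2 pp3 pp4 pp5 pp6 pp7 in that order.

Op 1: fork(P0) -> P1. 4 ppages; refcounts: pp0:2 pp1:2 pp2:2 pp3:2
Op 2: write(P0, v0, 194). refcount(pp0)=2>1 -> COPY to pp4. 5 ppages; refcounts: pp0:1 pp1:2 pp2:2 pp3:2 pp4:1
Op 3: fork(P0) -> P2. 5 ppages; refcounts: pp0:1 pp1:3 pp2:3 pp3:3 pp4:2
Op 4: write(P0, v3, 152). refcount(pp3)=3>1 -> COPY to pp5. 6 ppages; refcounts: pp0:1 pp1:3 pp2:3 pp3:2 pp4:2 pp5:1
Op 5: read(P1, v2) -> 47. No state change.
Op 6: write(P1, v2, 110). refcount(pp2)=3>1 -> COPY to pp6. 7 ppages; refcounts: pp0:1 pp1:3 pp2:2 pp3:2 pp4:2 pp5:1 pp6:1
Op 7: write(P2, v1, 169). refcount(pp1)=3>1 -> COPY to pp7. 8 ppages; refcounts: pp0:1 pp1:2 pp2:2 pp3:2 pp4:2 pp5:1 pp6:1 pp7:1

Answer: 1 2 2 2 2 1 1 1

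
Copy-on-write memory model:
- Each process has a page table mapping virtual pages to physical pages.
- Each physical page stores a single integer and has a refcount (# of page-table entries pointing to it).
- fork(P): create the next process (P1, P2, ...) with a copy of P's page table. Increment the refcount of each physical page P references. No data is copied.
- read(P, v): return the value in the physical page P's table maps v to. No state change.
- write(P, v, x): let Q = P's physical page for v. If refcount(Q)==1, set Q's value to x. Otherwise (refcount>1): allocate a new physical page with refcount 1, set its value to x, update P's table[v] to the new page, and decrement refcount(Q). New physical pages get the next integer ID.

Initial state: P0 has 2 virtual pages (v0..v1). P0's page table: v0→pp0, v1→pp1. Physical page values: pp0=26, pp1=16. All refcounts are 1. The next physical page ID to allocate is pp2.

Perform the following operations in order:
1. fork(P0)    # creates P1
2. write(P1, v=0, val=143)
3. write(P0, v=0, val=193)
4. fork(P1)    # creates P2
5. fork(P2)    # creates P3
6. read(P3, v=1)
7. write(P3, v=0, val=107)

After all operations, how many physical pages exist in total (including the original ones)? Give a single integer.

Op 1: fork(P0) -> P1. 2 ppages; refcounts: pp0:2 pp1:2
Op 2: write(P1, v0, 143). refcount(pp0)=2>1 -> COPY to pp2. 3 ppages; refcounts: pp0:1 pp1:2 pp2:1
Op 3: write(P0, v0, 193). refcount(pp0)=1 -> write in place. 3 ppages; refcounts: pp0:1 pp1:2 pp2:1
Op 4: fork(P1) -> P2. 3 ppages; refcounts: pp0:1 pp1:3 pp2:2
Op 5: fork(P2) -> P3. 3 ppages; refcounts: pp0:1 pp1:4 pp2:3
Op 6: read(P3, v1) -> 16. No state change.
Op 7: write(P3, v0, 107). refcount(pp2)=3>1 -> COPY to pp3. 4 ppages; refcounts: pp0:1 pp1:4 pp2:2 pp3:1

Answer: 4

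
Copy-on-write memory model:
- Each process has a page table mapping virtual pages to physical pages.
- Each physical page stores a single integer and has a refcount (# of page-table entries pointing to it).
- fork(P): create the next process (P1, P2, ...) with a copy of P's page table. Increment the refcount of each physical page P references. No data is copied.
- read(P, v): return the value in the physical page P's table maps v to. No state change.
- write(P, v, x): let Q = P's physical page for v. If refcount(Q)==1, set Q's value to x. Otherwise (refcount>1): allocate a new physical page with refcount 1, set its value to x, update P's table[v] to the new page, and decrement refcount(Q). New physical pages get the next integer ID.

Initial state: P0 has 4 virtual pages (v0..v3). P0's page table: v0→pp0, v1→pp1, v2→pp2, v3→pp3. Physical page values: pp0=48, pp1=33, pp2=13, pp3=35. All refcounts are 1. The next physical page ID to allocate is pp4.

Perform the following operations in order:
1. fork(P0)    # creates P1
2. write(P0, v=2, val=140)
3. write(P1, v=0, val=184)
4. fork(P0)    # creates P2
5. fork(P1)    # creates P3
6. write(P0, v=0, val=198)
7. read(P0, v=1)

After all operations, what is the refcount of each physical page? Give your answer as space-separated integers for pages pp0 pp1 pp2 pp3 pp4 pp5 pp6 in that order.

Op 1: fork(P0) -> P1. 4 ppages; refcounts: pp0:2 pp1:2 pp2:2 pp3:2
Op 2: write(P0, v2, 140). refcount(pp2)=2>1 -> COPY to pp4. 5 ppages; refcounts: pp0:2 pp1:2 pp2:1 pp3:2 pp4:1
Op 3: write(P1, v0, 184). refcount(pp0)=2>1 -> COPY to pp5. 6 ppages; refcounts: pp0:1 pp1:2 pp2:1 pp3:2 pp4:1 pp5:1
Op 4: fork(P0) -> P2. 6 ppages; refcounts: pp0:2 pp1:3 pp2:1 pp3:3 pp4:2 pp5:1
Op 5: fork(P1) -> P3. 6 ppages; refcounts: pp0:2 pp1:4 pp2:2 pp3:4 pp4:2 pp5:2
Op 6: write(P0, v0, 198). refcount(pp0)=2>1 -> COPY to pp6. 7 ppages; refcounts: pp0:1 pp1:4 pp2:2 pp3:4 pp4:2 pp5:2 pp6:1
Op 7: read(P0, v1) -> 33. No state change.

Answer: 1 4 2 4 2 2 1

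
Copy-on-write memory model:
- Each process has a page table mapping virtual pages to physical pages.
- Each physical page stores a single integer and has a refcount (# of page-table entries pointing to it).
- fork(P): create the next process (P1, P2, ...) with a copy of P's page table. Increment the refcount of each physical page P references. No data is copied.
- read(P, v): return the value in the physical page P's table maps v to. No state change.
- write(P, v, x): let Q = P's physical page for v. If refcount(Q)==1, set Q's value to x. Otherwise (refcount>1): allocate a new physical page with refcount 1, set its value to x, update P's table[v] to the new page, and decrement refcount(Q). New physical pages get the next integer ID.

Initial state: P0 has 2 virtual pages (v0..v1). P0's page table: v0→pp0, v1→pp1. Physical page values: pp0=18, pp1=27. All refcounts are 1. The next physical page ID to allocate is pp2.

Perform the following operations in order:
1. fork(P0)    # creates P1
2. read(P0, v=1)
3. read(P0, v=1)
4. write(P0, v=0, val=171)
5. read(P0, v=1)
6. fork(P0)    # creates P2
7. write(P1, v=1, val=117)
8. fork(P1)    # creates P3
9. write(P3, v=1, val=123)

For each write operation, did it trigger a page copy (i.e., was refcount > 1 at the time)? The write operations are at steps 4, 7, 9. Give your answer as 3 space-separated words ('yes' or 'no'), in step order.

Op 1: fork(P0) -> P1. 2 ppages; refcounts: pp0:2 pp1:2
Op 2: read(P0, v1) -> 27. No state change.
Op 3: read(P0, v1) -> 27. No state change.
Op 4: write(P0, v0, 171). refcount(pp0)=2>1 -> COPY to pp2. 3 ppages; refcounts: pp0:1 pp1:2 pp2:1
Op 5: read(P0, v1) -> 27. No state change.
Op 6: fork(P0) -> P2. 3 ppages; refcounts: pp0:1 pp1:3 pp2:2
Op 7: write(P1, v1, 117). refcount(pp1)=3>1 -> COPY to pp3. 4 ppages; refcounts: pp0:1 pp1:2 pp2:2 pp3:1
Op 8: fork(P1) -> P3. 4 ppages; refcounts: pp0:2 pp1:2 pp2:2 pp3:2
Op 9: write(P3, v1, 123). refcount(pp3)=2>1 -> COPY to pp4. 5 ppages; refcounts: pp0:2 pp1:2 pp2:2 pp3:1 pp4:1

yes yes yes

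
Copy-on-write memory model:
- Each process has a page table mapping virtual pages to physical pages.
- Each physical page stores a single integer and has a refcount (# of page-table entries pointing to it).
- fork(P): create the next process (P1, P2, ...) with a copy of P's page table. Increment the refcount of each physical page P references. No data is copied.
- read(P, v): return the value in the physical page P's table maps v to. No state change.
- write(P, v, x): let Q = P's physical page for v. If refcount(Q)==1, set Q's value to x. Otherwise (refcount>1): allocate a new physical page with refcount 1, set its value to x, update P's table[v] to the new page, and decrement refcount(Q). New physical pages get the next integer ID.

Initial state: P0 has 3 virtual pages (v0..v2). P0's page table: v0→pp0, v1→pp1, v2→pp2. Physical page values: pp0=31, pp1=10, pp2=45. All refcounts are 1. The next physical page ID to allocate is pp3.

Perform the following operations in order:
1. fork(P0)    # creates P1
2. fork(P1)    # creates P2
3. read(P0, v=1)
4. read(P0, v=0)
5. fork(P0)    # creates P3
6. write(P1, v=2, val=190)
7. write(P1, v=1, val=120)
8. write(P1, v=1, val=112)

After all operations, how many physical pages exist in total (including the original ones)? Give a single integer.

Op 1: fork(P0) -> P1. 3 ppages; refcounts: pp0:2 pp1:2 pp2:2
Op 2: fork(P1) -> P2. 3 ppages; refcounts: pp0:3 pp1:3 pp2:3
Op 3: read(P0, v1) -> 10. No state change.
Op 4: read(P0, v0) -> 31. No state change.
Op 5: fork(P0) -> P3. 3 ppages; refcounts: pp0:4 pp1:4 pp2:4
Op 6: write(P1, v2, 190). refcount(pp2)=4>1 -> COPY to pp3. 4 ppages; refcounts: pp0:4 pp1:4 pp2:3 pp3:1
Op 7: write(P1, v1, 120). refcount(pp1)=4>1 -> COPY to pp4. 5 ppages; refcounts: pp0:4 pp1:3 pp2:3 pp3:1 pp4:1
Op 8: write(P1, v1, 112). refcount(pp4)=1 -> write in place. 5 ppages; refcounts: pp0:4 pp1:3 pp2:3 pp3:1 pp4:1

Answer: 5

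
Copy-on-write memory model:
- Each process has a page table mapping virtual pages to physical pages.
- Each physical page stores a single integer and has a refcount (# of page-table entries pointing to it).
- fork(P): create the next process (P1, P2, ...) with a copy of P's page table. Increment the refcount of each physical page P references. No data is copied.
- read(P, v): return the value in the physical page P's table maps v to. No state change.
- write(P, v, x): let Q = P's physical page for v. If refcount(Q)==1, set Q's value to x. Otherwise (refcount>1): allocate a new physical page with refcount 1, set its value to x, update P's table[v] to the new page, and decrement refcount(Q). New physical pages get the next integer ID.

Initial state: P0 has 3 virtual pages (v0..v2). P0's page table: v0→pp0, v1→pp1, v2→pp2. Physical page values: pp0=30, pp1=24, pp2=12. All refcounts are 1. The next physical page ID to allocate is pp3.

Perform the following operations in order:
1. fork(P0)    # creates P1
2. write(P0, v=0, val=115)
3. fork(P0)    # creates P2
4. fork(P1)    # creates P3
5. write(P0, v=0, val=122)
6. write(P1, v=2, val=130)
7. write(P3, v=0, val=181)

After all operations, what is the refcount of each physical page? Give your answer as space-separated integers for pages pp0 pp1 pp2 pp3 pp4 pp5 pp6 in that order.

Op 1: fork(P0) -> P1. 3 ppages; refcounts: pp0:2 pp1:2 pp2:2
Op 2: write(P0, v0, 115). refcount(pp0)=2>1 -> COPY to pp3. 4 ppages; refcounts: pp0:1 pp1:2 pp2:2 pp3:1
Op 3: fork(P0) -> P2. 4 ppages; refcounts: pp0:1 pp1:3 pp2:3 pp3:2
Op 4: fork(P1) -> P3. 4 ppages; refcounts: pp0:2 pp1:4 pp2:4 pp3:2
Op 5: write(P0, v0, 122). refcount(pp3)=2>1 -> COPY to pp4. 5 ppages; refcounts: pp0:2 pp1:4 pp2:4 pp3:1 pp4:1
Op 6: write(P1, v2, 130). refcount(pp2)=4>1 -> COPY to pp5. 6 ppages; refcounts: pp0:2 pp1:4 pp2:3 pp3:1 pp4:1 pp5:1
Op 7: write(P3, v0, 181). refcount(pp0)=2>1 -> COPY to pp6. 7 ppages; refcounts: pp0:1 pp1:4 pp2:3 pp3:1 pp4:1 pp5:1 pp6:1

Answer: 1 4 3 1 1 1 1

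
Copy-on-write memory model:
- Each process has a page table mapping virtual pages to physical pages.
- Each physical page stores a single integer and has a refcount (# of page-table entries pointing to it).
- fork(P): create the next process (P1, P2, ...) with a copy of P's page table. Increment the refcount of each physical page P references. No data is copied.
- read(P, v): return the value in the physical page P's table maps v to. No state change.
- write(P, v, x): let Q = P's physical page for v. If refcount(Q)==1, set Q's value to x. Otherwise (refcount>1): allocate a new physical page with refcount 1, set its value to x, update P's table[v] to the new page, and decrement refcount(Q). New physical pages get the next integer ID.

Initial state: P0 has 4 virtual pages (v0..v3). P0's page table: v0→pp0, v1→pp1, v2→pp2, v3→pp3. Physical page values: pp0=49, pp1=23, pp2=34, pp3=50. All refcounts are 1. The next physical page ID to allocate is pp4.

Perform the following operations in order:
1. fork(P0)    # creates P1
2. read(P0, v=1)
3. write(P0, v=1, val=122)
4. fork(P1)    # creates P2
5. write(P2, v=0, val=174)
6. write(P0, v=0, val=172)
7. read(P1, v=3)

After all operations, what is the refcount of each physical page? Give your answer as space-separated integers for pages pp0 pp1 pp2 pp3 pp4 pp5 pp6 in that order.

Answer: 1 2 3 3 1 1 1

Derivation:
Op 1: fork(P0) -> P1. 4 ppages; refcounts: pp0:2 pp1:2 pp2:2 pp3:2
Op 2: read(P0, v1) -> 23. No state change.
Op 3: write(P0, v1, 122). refcount(pp1)=2>1 -> COPY to pp4. 5 ppages; refcounts: pp0:2 pp1:1 pp2:2 pp3:2 pp4:1
Op 4: fork(P1) -> P2. 5 ppages; refcounts: pp0:3 pp1:2 pp2:3 pp3:3 pp4:1
Op 5: write(P2, v0, 174). refcount(pp0)=3>1 -> COPY to pp5. 6 ppages; refcounts: pp0:2 pp1:2 pp2:3 pp3:3 pp4:1 pp5:1
Op 6: write(P0, v0, 172). refcount(pp0)=2>1 -> COPY to pp6. 7 ppages; refcounts: pp0:1 pp1:2 pp2:3 pp3:3 pp4:1 pp5:1 pp6:1
Op 7: read(P1, v3) -> 50. No state change.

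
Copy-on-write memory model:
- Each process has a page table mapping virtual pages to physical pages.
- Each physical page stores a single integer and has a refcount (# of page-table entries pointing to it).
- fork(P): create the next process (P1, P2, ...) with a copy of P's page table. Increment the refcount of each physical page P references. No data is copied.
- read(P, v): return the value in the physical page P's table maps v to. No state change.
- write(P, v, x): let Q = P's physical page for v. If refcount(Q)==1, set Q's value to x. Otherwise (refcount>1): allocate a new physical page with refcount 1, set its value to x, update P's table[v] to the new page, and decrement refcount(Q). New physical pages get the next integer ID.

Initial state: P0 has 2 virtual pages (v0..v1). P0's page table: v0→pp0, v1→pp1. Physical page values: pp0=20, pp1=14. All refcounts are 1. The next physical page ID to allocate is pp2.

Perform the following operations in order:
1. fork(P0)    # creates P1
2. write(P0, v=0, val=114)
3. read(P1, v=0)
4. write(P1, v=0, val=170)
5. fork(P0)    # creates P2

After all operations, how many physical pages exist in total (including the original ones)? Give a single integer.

Answer: 3

Derivation:
Op 1: fork(P0) -> P1. 2 ppages; refcounts: pp0:2 pp1:2
Op 2: write(P0, v0, 114). refcount(pp0)=2>1 -> COPY to pp2. 3 ppages; refcounts: pp0:1 pp1:2 pp2:1
Op 3: read(P1, v0) -> 20. No state change.
Op 4: write(P1, v0, 170). refcount(pp0)=1 -> write in place. 3 ppages; refcounts: pp0:1 pp1:2 pp2:1
Op 5: fork(P0) -> P2. 3 ppages; refcounts: pp0:1 pp1:3 pp2:2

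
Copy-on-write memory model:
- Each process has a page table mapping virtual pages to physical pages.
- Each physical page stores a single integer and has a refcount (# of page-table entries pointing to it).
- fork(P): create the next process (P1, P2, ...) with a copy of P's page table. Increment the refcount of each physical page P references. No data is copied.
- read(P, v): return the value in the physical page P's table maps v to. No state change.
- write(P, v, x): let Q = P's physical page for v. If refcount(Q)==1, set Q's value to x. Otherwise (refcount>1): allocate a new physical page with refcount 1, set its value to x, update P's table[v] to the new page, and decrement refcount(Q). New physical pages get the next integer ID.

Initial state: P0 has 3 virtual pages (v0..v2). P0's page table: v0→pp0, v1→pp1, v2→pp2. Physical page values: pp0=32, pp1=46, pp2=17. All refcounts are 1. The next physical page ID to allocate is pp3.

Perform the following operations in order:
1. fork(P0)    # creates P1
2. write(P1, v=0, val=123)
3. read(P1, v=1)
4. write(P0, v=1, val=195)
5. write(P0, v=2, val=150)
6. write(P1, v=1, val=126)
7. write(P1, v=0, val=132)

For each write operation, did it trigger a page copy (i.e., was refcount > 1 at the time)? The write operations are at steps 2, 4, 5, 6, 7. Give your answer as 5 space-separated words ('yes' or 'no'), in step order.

Op 1: fork(P0) -> P1. 3 ppages; refcounts: pp0:2 pp1:2 pp2:2
Op 2: write(P1, v0, 123). refcount(pp0)=2>1 -> COPY to pp3. 4 ppages; refcounts: pp0:1 pp1:2 pp2:2 pp3:1
Op 3: read(P1, v1) -> 46. No state change.
Op 4: write(P0, v1, 195). refcount(pp1)=2>1 -> COPY to pp4. 5 ppages; refcounts: pp0:1 pp1:1 pp2:2 pp3:1 pp4:1
Op 5: write(P0, v2, 150). refcount(pp2)=2>1 -> COPY to pp5. 6 ppages; refcounts: pp0:1 pp1:1 pp2:1 pp3:1 pp4:1 pp5:1
Op 6: write(P1, v1, 126). refcount(pp1)=1 -> write in place. 6 ppages; refcounts: pp0:1 pp1:1 pp2:1 pp3:1 pp4:1 pp5:1
Op 7: write(P1, v0, 132). refcount(pp3)=1 -> write in place. 6 ppages; refcounts: pp0:1 pp1:1 pp2:1 pp3:1 pp4:1 pp5:1

yes yes yes no no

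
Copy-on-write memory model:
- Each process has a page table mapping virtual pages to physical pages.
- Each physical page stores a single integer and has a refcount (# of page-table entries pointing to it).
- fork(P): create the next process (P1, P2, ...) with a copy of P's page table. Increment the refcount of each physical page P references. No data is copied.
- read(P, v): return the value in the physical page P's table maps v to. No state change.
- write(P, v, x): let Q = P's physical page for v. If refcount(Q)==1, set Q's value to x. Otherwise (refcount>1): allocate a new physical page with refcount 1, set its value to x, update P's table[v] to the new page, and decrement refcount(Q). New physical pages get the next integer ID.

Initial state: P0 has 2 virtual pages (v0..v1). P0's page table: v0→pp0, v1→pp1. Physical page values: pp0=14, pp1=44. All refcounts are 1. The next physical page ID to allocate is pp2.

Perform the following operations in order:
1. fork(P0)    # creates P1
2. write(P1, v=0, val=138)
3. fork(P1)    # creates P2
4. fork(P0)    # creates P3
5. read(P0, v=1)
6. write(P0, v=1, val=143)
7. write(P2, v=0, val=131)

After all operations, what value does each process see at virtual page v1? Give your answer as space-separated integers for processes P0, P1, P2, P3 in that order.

Answer: 143 44 44 44

Derivation:
Op 1: fork(P0) -> P1. 2 ppages; refcounts: pp0:2 pp1:2
Op 2: write(P1, v0, 138). refcount(pp0)=2>1 -> COPY to pp2. 3 ppages; refcounts: pp0:1 pp1:2 pp2:1
Op 3: fork(P1) -> P2. 3 ppages; refcounts: pp0:1 pp1:3 pp2:2
Op 4: fork(P0) -> P3. 3 ppages; refcounts: pp0:2 pp1:4 pp2:2
Op 5: read(P0, v1) -> 44. No state change.
Op 6: write(P0, v1, 143). refcount(pp1)=4>1 -> COPY to pp3. 4 ppages; refcounts: pp0:2 pp1:3 pp2:2 pp3:1
Op 7: write(P2, v0, 131). refcount(pp2)=2>1 -> COPY to pp4. 5 ppages; refcounts: pp0:2 pp1:3 pp2:1 pp3:1 pp4:1
P0: v1 -> pp3 = 143
P1: v1 -> pp1 = 44
P2: v1 -> pp1 = 44
P3: v1 -> pp1 = 44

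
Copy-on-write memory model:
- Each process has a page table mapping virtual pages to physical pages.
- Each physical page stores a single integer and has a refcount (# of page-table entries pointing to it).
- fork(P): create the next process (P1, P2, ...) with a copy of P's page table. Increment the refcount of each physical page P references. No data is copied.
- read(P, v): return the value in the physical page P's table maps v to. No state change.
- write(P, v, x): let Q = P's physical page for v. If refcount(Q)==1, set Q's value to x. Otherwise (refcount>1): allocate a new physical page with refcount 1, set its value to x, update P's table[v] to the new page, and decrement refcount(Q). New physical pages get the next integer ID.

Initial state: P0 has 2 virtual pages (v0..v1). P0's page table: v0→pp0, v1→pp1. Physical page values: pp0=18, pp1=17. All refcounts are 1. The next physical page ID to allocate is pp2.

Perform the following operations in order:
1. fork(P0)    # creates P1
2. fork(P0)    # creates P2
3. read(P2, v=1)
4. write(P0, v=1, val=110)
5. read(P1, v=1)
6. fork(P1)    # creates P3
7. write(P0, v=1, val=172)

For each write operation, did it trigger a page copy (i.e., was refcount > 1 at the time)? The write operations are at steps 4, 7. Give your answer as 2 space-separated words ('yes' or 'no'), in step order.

Op 1: fork(P0) -> P1. 2 ppages; refcounts: pp0:2 pp1:2
Op 2: fork(P0) -> P2. 2 ppages; refcounts: pp0:3 pp1:3
Op 3: read(P2, v1) -> 17. No state change.
Op 4: write(P0, v1, 110). refcount(pp1)=3>1 -> COPY to pp2. 3 ppages; refcounts: pp0:3 pp1:2 pp2:1
Op 5: read(P1, v1) -> 17. No state change.
Op 6: fork(P1) -> P3. 3 ppages; refcounts: pp0:4 pp1:3 pp2:1
Op 7: write(P0, v1, 172). refcount(pp2)=1 -> write in place. 3 ppages; refcounts: pp0:4 pp1:3 pp2:1

yes no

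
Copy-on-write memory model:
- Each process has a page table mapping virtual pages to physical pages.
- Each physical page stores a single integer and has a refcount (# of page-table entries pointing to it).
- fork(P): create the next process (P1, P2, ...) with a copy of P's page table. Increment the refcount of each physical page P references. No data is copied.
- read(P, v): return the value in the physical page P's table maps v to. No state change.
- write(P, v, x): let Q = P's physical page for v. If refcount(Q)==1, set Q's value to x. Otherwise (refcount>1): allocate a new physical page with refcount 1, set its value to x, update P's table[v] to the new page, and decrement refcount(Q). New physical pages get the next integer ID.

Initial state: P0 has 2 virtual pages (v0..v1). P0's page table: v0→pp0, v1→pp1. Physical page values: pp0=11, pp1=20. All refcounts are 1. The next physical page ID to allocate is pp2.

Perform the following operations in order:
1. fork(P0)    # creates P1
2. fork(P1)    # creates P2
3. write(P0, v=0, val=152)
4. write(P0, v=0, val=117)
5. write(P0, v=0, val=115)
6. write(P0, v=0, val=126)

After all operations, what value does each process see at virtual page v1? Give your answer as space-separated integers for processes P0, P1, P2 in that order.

Op 1: fork(P0) -> P1. 2 ppages; refcounts: pp0:2 pp1:2
Op 2: fork(P1) -> P2. 2 ppages; refcounts: pp0:3 pp1:3
Op 3: write(P0, v0, 152). refcount(pp0)=3>1 -> COPY to pp2. 3 ppages; refcounts: pp0:2 pp1:3 pp2:1
Op 4: write(P0, v0, 117). refcount(pp2)=1 -> write in place. 3 ppages; refcounts: pp0:2 pp1:3 pp2:1
Op 5: write(P0, v0, 115). refcount(pp2)=1 -> write in place. 3 ppages; refcounts: pp0:2 pp1:3 pp2:1
Op 6: write(P0, v0, 126). refcount(pp2)=1 -> write in place. 3 ppages; refcounts: pp0:2 pp1:3 pp2:1
P0: v1 -> pp1 = 20
P1: v1 -> pp1 = 20
P2: v1 -> pp1 = 20

Answer: 20 20 20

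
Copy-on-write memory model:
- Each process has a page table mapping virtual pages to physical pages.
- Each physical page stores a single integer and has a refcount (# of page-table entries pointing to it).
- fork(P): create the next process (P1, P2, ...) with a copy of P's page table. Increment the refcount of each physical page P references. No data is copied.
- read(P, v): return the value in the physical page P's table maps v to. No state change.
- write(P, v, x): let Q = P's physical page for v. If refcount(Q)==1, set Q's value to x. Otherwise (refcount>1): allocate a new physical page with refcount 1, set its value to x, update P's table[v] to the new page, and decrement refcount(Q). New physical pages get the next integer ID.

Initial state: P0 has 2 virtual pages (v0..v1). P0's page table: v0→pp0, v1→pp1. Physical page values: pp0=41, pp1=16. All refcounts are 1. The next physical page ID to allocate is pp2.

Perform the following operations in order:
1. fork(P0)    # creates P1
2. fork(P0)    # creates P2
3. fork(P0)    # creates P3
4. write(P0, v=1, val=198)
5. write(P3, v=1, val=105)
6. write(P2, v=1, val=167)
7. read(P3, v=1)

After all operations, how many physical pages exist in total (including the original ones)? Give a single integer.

Answer: 5

Derivation:
Op 1: fork(P0) -> P1. 2 ppages; refcounts: pp0:2 pp1:2
Op 2: fork(P0) -> P2. 2 ppages; refcounts: pp0:3 pp1:3
Op 3: fork(P0) -> P3. 2 ppages; refcounts: pp0:4 pp1:4
Op 4: write(P0, v1, 198). refcount(pp1)=4>1 -> COPY to pp2. 3 ppages; refcounts: pp0:4 pp1:3 pp2:1
Op 5: write(P3, v1, 105). refcount(pp1)=3>1 -> COPY to pp3. 4 ppages; refcounts: pp0:4 pp1:2 pp2:1 pp3:1
Op 6: write(P2, v1, 167). refcount(pp1)=2>1 -> COPY to pp4. 5 ppages; refcounts: pp0:4 pp1:1 pp2:1 pp3:1 pp4:1
Op 7: read(P3, v1) -> 105. No state change.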